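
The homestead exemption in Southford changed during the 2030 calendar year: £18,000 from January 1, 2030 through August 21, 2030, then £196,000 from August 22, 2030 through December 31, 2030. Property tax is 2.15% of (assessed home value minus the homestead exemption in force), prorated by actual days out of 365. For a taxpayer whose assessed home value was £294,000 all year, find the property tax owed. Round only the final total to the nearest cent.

£4,549.99

January 1 – August 21, 2030: 233 days, exemption £18,000 → (£294,000 − £18,000) × 2.15% × 233/365 = £3,788.0055
August 22 – December 31, 2030: 132 days, exemption £196,000 → (£294,000 − £196,000) × 2.15% × 132/365 = £761.9836
Total = £4,549.9890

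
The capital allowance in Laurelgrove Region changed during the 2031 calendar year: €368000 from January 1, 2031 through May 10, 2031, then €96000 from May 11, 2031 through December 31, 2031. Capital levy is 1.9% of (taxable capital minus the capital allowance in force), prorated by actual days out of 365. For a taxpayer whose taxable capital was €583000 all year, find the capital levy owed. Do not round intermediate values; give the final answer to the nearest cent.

January 1 – May 10, 2031: 130 days, exemption €368000 → (€583000 − €368000) × 1.9% × 130/365 = €1454.9315
May 11 – December 31, 2031: 235 days, exemption €96000 → (€583000 − €96000) × 1.9% × 235/365 = €5957.4110
Total = €7412.3425

€7412.34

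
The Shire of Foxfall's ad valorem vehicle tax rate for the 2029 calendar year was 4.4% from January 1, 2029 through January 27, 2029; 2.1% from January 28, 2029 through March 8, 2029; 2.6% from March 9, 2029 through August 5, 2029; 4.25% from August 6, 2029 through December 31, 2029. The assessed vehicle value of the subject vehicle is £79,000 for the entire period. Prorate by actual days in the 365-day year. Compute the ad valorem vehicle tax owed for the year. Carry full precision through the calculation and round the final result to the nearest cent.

January 1 – January 27, 2029: 27 days at 4.4% → £79,000 × 4.4% × 27/365 = £257.1288
January 28 – March 8, 2029: 40 days at 2.1% → £79,000 × 2.1% × 40/365 = £181.8082
March 9 – August 5, 2029: 150 days at 2.6% → £79,000 × 2.6% × 150/365 = £844.1096
August 6 – December 31, 2029: 148 days at 4.25% → £79,000 × 4.25% × 148/365 = £1,361.3973
Total = £2,644.4438

£2,644.44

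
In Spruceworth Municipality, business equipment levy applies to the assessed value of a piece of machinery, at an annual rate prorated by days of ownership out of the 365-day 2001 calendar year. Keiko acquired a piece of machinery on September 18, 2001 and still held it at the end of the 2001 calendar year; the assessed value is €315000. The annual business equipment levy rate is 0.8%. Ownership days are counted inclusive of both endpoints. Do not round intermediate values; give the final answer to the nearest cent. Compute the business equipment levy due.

Days held (September 18 – December 31, 2001): 105 out of 365
Tax = €315000 × 0.8% × 105/365 = €724.9315

€724.93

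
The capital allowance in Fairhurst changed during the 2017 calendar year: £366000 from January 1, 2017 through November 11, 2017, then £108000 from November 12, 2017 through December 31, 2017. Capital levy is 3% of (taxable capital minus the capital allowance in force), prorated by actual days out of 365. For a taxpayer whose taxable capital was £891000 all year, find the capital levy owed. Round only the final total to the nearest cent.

£16810.27

January 1 – November 11, 2017: 315 days, exemption £366000 → (£891000 − £366000) × 3% × 315/365 = £13592.4658
November 12 – December 31, 2017: 50 days, exemption £108000 → (£891000 − £108000) × 3% × 50/365 = £3217.8082
Total = £16810.2740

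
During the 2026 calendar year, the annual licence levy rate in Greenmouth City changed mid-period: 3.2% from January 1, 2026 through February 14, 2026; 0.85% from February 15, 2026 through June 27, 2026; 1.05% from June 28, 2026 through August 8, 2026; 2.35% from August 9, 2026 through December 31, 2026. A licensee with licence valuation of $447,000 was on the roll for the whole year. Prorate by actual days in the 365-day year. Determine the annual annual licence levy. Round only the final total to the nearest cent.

$7,861.08

January 1 – February 14, 2026: 45 days at 3.2% → $447,000 × 3.2% × 45/365 = $1,763.5068
February 15 – June 27, 2026: 133 days at 0.85% → $447,000 × 0.85% × 133/365 = $1,384.4753
June 28 – August 8, 2026: 42 days at 1.05% → $447,000 × 1.05% × 42/365 = $540.0740
August 9 – December 31, 2026: 145 days at 2.35% → $447,000 × 2.35% × 145/365 = $4,173.0205
Total = $7,861.0767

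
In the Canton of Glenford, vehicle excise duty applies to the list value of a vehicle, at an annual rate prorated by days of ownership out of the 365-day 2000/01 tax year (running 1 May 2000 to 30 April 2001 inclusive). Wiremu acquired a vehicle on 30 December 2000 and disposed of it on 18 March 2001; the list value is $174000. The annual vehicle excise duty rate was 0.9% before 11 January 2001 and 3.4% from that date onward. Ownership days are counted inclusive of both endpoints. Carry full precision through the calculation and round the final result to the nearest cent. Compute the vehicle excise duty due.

30 December 2000 – 10 January 2001: 12 days at 0.9% → $174000 × 0.9% × 12/365 = $51.4849
11 January – 18 March 2001: 67 days at 3.4% → $174000 × 3.4% × 67/365 = $1085.9507
Total = $1137.4356

$1137.44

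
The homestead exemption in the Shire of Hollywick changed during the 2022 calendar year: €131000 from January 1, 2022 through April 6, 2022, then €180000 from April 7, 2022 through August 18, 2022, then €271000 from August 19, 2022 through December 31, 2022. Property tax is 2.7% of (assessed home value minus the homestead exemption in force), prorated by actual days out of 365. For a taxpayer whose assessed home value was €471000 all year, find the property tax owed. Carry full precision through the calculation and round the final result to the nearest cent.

€7296.21

January 1 – April 6, 2022: 96 days, exemption €131000 → (€471000 − €131000) × 2.7% × 96/365 = €2414.4658
April 7 – August 18, 2022: 134 days, exemption €180000 → (€471000 − €180000) × 2.7% × 134/365 = €2884.4877
August 19 – December 31, 2022: 135 days, exemption €271000 → (€471000 − €271000) × 2.7% × 135/365 = €1997.2603
Total = €7296.2137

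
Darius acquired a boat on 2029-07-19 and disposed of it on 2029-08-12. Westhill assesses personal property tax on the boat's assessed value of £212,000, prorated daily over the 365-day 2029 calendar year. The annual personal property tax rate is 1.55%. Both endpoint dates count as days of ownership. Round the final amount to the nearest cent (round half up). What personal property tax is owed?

£225.07

Days held (2029-07-19 to 2029-08-12): 25 out of 365
Tax = £212,000 × 1.55% × 25/365 = £225.0685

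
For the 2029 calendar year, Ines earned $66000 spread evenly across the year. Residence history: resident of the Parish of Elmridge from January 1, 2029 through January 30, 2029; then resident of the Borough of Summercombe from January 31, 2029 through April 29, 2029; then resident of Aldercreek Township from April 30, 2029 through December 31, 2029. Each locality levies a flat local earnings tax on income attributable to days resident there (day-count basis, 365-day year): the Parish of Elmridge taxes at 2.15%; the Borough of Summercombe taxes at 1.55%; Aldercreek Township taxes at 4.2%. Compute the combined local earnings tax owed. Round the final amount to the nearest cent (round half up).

The Parish of Elmridge, January 1 – January 30, 2029: 30 days → $66000 × 2.15% × 30/365 = $116.6301
The Borough of Summercombe, January 31 – April 29, 2029: 89 days → $66000 × 1.55% × 89/365 = $249.4438
Aldercreek Township, April 30 – December 31, 2029: 246 days → $66000 × 4.2% × 246/365 = $1868.2521
Total = $2234.3260

$2234.33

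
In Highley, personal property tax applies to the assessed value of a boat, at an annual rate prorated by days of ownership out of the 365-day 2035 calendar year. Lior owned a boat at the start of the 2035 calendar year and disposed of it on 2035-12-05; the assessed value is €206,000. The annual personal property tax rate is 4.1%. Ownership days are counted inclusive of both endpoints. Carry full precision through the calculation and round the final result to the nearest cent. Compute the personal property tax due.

€7,844.37

Days held (2035-01-01 to 2035-12-05): 339 out of 365
Tax = €206,000 × 4.1% × 339/365 = €7,844.3671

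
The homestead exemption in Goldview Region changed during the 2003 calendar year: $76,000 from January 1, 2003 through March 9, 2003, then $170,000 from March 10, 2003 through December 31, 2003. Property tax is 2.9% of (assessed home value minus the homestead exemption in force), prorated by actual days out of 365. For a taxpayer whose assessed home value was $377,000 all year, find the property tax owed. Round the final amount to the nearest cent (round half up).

January 1 – March 9, 2003: 68 days, exemption $76,000 → ($377,000 − $76,000) × 2.9% × 68/365 = $1,626.2247
March 10 – December 31, 2003: 297 days, exemption $170,000 → ($377,000 − $170,000) × 2.9% × 297/365 = $4,884.6329
Total = $6,510.8575

$6,510.86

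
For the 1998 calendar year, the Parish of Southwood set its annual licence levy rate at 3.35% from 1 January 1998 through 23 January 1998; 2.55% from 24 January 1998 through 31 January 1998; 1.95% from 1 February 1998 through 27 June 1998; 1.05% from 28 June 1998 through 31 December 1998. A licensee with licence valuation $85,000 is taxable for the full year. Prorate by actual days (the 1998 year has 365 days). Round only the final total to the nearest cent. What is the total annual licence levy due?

1 January – 23 January 1998: 23 days at 3.35% → $85,000 × 3.35% × 23/365 = $179.4315
24 January – 31 January 1998: 8 days at 2.55% → $85,000 × 2.55% × 8/365 = $47.5068
1 February – 27 June 1998: 147 days at 1.95% → $85,000 × 1.95% × 147/365 = $667.5411
28 June – 31 December 1998: 187 days at 1.05% → $85,000 × 1.05% × 187/365 = $457.2534
Total = $1,351.7329

$1,351.73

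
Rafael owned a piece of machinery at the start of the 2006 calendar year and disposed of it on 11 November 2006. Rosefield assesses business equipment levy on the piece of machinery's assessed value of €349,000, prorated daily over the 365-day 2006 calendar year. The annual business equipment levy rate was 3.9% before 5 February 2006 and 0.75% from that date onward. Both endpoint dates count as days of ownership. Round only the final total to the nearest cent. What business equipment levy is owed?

1 January – 4 February 2006: 35 days at 3.9% → €349,000 × 3.9% × 35/365 = €1,305.1644
5 February – 11 November 2006: 280 days at 0.75% → €349,000 × 0.75% × 280/365 = €2,007.9452
Total = €3,313.1096

€3,313.11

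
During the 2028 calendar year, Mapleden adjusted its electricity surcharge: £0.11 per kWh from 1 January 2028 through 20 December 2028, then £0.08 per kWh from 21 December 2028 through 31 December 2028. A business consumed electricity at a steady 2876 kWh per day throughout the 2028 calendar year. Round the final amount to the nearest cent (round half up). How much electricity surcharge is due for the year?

£114838.68

1 January – 20 December 2028: 355 days × 2876 kWh/day = 1,020,980 kWh at £0.11/kWh → £112307.80
21 December – 31 December 2028: 11 days × 2876 kWh/day = 31,636 kWh at £0.08/kWh → £2530.88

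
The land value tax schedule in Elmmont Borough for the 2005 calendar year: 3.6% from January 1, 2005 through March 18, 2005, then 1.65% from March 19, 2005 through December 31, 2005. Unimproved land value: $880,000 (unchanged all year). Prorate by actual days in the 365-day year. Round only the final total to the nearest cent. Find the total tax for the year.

January 1 – March 18, 2005: 77 days at 3.6% → $880,000 × 3.6% × 77/365 = $6,683.1781
March 19 – December 31, 2005: 288 days at 1.65% → $880,000 × 1.65% × 288/365 = $11,456.8767
Total = $18,140.0548

$18,140.05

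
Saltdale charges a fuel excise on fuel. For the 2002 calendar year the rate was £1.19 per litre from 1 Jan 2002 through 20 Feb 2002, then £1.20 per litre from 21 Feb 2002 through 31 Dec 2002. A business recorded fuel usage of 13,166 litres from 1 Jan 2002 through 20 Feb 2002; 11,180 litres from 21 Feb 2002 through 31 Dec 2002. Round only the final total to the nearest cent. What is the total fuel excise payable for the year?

1 Jan – 20 Feb 2002: 13,166 litres at £1.19/litre → £15,667.54
21 Feb – 31 Dec 2002: 11,180 litres at £1.20/litre → £13,416.00

£29,083.54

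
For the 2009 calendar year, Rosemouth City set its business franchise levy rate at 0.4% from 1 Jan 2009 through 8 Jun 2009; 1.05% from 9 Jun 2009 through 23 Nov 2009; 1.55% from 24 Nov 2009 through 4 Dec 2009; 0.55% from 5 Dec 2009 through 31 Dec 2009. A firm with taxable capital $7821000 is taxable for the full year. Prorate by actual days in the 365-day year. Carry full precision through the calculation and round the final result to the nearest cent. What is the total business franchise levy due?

1 Jan – 8 Jun 2009: 159 days at 0.4% → $7821000 × 0.4% × 159/365 = $13627.8247
9 Jun – 23 Nov 2009: 168 days at 1.05% → $7821000 × 1.05% × 168/365 = $37797.9288
24 Nov – 4 Dec 2009: 11 days at 1.55% → $7821000 × 1.55% × 11/365 = $3653.3712
5 Dec – 31 Dec 2009: 27 days at 0.55% → $7821000 × 0.55% × 27/365 = $3181.9685
Total = $58261.0932

$58261.09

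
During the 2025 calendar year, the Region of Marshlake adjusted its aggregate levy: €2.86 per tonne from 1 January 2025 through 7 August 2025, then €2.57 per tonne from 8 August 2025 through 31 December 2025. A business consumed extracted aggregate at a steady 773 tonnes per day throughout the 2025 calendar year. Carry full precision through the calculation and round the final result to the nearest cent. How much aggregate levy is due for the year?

€774205.88

1 January – 7 August 2025: 219 days × 773 tonnes/day = 169,287 tonnes at €2.86/tonne → €484160.82
8 August – 31 December 2025: 146 days × 773 tonnes/day = 112,858 tonnes at €2.57/tonne → €290045.06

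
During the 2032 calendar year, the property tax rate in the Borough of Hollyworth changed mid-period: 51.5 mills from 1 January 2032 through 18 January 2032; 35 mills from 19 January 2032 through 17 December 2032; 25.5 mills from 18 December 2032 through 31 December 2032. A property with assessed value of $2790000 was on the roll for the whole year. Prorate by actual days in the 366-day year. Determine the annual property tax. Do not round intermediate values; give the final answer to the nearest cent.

1 January – 18 January 2032: 18 days at 51.5 mills → $2790000 × 5.15% × 18/366 = $7066.4754
19 January – 17 December 2032: 334 days at 35 mills → $2790000 × 3.5% × 334/366 = $89112.2951
18 December – 31 December 2032: 14 days at 25.5 mills → $2790000 × 2.55% × 14/366 = $2721.3934
Total = $98900.1639

$98900.16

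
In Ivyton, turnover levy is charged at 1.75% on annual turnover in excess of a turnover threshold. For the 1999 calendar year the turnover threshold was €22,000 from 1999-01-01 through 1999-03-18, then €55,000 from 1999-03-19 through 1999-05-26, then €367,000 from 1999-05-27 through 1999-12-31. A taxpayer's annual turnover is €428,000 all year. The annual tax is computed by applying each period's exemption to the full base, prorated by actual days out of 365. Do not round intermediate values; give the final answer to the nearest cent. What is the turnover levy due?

1999-01-01 to 1999-03-18: 77 days, exemption €22,000 → (€428,000 − €22,000) × 1.75% × 77/365 = €1,498.8630
1999-03-19 to 1999-05-26: 69 days, exemption €55,000 → (€428,000 − €55,000) × 1.75% × 69/365 = €1,233.9658
1999-05-27 to 1999-12-31: 219 days, exemption €367,000 → (€428,000 − €367,000) × 1.75% × 219/365 = €640.5000
Total = €3,373.3288

€3,373.33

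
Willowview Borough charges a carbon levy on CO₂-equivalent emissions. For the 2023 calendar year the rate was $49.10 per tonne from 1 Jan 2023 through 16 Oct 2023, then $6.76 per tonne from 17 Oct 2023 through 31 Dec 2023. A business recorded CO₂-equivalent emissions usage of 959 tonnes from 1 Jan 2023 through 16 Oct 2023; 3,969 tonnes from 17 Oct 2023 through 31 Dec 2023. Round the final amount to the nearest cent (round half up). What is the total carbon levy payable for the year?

$73,917.34

1 Jan – 16 Oct 2023: 959 tonnes at $49.10/tonne → $47,086.90
17 Oct – 31 Dec 2023: 3,969 tonnes at $6.76/tonne → $26,830.44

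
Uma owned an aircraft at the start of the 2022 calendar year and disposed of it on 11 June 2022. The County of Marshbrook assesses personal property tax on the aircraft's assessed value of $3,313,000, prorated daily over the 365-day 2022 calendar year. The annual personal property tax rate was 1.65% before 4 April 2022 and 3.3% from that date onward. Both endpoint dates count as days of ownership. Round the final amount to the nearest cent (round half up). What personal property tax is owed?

1 January – 3 April 2022: 93 days at 1.65% → $3,313,000 × 1.65% × 93/365 = $13,928.2151
4 April – 11 June 2022: 69 days at 3.3% → $3,313,000 × 3.3% × 69/365 = $20,667.6740
Total = $34,595.8890

$34,595.89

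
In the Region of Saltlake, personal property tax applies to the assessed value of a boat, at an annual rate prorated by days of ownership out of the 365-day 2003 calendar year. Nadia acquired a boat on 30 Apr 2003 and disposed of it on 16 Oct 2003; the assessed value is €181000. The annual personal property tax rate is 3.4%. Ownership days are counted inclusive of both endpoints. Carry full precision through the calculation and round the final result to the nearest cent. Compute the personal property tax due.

Days held (30 Apr – 16 Oct 2003): 170 out of 365
Tax = €181000 × 3.4% × 170/365 = €2866.2466

€2866.25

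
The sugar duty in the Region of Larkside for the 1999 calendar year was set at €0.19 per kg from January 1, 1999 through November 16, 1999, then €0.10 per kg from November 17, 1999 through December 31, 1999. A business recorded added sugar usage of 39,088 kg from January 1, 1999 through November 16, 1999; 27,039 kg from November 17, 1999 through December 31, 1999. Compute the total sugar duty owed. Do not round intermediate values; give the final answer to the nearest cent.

€10,130.62

January 1 – November 16, 1999: 39,088 kg at €0.19/kg → €7,426.72
November 17 – December 31, 1999: 27,039 kg at €0.10/kg → €2,703.90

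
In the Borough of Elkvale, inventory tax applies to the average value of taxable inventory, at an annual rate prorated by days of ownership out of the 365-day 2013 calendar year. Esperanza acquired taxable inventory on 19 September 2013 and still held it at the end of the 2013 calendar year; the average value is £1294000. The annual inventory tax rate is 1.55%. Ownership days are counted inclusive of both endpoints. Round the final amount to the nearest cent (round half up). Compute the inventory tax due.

Days held (19 September – 31 December 2013): 104 out of 365
Tax = £1294000 × 1.55% × 104/365 = £5714.8712

£5714.87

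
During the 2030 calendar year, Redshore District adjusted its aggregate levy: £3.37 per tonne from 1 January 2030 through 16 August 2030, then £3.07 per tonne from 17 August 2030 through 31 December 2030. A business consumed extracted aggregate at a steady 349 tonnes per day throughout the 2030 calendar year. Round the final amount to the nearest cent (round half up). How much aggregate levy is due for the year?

£414,943.55

1 January – 16 August 2030: 228 days × 349 tonnes/day = 79,572 tonnes at £3.37/tonne → £268,157.64
17 August – 31 December 2030: 137 days × 349 tonnes/day = 47,813 tonnes at £3.07/tonne → £146,785.91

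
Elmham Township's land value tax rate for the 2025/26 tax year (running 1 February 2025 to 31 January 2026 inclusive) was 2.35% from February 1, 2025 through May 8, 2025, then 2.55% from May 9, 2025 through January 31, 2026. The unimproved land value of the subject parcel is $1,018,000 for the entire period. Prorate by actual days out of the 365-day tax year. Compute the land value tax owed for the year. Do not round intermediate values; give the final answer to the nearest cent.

$25,417.93

February 1 – May 8, 2025: 97 days at 2.35% → $1,018,000 × 2.35% × 97/365 = $6,357.6192
May 9, 2025 – January 31, 2026: 268 days at 2.55% → $1,018,000 × 2.55% × 268/365 = $19,060.3068
Total = $25,417.9260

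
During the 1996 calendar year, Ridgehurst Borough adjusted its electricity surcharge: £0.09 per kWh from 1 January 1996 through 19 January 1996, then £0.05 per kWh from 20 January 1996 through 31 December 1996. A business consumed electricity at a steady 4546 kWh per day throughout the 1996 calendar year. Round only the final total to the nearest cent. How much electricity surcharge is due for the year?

1 January – 19 January 1996: 19 days × 4546 kWh/day = 86,374 kWh at £0.09/kWh → £7,773.66
20 January – 31 December 1996: 347 days × 4546 kWh/day = 1,577,462 kWh at £0.05/kWh → £78,873.10

£86,646.76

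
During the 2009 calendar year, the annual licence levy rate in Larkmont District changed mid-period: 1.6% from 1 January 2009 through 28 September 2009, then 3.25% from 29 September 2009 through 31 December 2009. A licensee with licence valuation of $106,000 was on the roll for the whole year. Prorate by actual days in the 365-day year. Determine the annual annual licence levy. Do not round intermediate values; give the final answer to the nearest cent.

1 January – 28 September 2009: 271 days at 1.6% → $106,000 × 1.6% × 271/365 = $1,259.2219
29 September – 31 December 2009: 94 days at 3.25% → $106,000 × 3.25% × 94/365 = $887.2055
Total = $2,146.4274

$2,146.43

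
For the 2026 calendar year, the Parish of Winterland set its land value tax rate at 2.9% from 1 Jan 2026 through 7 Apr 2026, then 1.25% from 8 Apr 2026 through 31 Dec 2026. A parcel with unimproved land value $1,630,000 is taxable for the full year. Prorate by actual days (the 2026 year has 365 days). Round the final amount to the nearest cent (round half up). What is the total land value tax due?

$27,522.44

1 Jan – 7 Apr 2026: 97 days at 2.9% → $1,630,000 × 2.9% × 97/365 = $12,562.1644
8 Apr – 31 Dec 2026: 268 days at 1.25% → $1,630,000 × 1.25% × 268/365 = $14,960.2740
Total = $27,522.4384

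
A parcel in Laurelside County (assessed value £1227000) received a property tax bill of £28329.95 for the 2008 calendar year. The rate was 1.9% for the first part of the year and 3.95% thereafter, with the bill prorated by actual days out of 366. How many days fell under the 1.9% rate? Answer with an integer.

Let d = days at the first rate; then 366 − d days at the second rate.
£1227000 × [1.9%·d + 3.95%·(366−d)] / 366 = £28329.95
Solving gives d = 293, so the new rate took effect on 20 October 2008.

293 days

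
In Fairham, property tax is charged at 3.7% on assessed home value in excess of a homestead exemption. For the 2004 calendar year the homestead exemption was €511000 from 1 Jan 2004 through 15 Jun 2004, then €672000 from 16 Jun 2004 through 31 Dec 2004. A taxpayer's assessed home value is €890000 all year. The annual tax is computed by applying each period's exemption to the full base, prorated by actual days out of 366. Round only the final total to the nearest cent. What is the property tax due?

€10784.08

1 Jan – 15 Jun 2004: 167 days, exemption €511000 → (€890000 − €511000) × 3.7% × 167/366 = €6398.4727
16 Jun – 31 Dec 2004: 199 days, exemption €672000 → (€890000 − €672000) × 3.7% × 199/366 = €4385.6120
Total = €10784.0847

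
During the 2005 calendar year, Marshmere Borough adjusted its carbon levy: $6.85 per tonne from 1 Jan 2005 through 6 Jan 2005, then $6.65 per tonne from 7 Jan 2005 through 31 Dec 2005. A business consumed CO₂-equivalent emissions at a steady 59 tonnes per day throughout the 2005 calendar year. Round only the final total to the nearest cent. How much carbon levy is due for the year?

$143,278.55

1 Jan – 6 Jan 2005: 6 days × 59 tonnes/day = 354 tonnes at $6.85/tonne → $2,424.90
7 Jan – 31 Dec 2005: 359 days × 59 tonnes/day = 21,181 tonnes at $6.65/tonne → $140,853.65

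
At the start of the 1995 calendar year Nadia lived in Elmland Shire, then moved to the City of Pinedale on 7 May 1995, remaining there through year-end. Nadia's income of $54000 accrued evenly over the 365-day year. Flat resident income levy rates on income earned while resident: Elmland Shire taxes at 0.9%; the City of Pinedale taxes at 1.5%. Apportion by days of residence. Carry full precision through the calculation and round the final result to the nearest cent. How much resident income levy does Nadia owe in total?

$698.15

Elmland Shire, 1 January – 6 May 1995: 126 days → $54000 × 0.9% × 126/365 = $167.7699
The City of Pinedale, 7 May – 31 December 1995: 239 days → $54000 × 1.5% × 239/365 = $530.3836
Total = $698.1534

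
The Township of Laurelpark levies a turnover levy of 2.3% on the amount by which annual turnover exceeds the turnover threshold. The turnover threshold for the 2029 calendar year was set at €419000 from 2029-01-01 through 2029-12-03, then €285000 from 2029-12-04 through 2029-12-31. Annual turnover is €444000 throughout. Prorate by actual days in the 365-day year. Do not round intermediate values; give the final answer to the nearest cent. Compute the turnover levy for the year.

€811.43

2029-01-01 to 2029-12-03: 337 days, exemption €419000 → (€444000 − €419000) × 2.3% × 337/365 = €530.8904
2029-12-04 to 2029-12-31: 28 days, exemption €285000 → (€444000 − €285000) × 2.3% × 28/365 = €280.5370
Total = €811.4274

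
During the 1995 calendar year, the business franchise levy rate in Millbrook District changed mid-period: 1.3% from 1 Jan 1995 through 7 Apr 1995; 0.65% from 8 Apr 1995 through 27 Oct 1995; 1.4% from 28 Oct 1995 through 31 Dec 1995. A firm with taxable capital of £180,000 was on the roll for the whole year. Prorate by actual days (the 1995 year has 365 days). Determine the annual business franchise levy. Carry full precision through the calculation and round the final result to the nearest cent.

1 Jan – 7 Apr 1995: 97 days at 1.3% → £180,000 × 1.3% × 97/365 = £621.8630
8 Apr – 27 Oct 1995: 203 days at 0.65% → £180,000 × 0.65% × 203/365 = £650.7123
28 Oct – 31 Dec 1995: 65 days at 1.4% → £180,000 × 1.4% × 65/365 = £448.7671
Total = £1,721.3425

£1,721.34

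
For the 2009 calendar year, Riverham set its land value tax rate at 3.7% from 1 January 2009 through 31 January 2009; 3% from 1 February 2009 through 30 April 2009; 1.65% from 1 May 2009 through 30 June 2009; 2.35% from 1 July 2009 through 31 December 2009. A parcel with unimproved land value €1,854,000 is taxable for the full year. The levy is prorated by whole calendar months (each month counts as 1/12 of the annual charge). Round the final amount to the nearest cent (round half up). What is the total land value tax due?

1 January – 31 January 2009: 1 month at 3.7% → €1,854,000 × 3.7% × 1/12 = €5,716.5000
1 February – 30 April 2009: 3 months at 3% → €1,854,000 × 3% × 3/12 = €13,905.0000
1 May – 30 June 2009: 2 months at 1.65% → €1,854,000 × 1.65% × 2/12 = €5,098.5000
1 July – 31 December 2009: 6 months at 2.35% → €1,854,000 × 2.35% × 6/12 = €21,784.5000
Total = €46,504.5000

€46,504.50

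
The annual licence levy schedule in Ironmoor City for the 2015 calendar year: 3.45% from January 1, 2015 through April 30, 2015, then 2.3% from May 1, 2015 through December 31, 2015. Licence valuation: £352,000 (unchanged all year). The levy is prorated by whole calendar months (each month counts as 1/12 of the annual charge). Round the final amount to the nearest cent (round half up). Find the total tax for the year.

£9,445.33

January 1 – April 30, 2015: 4 months at 3.45% → £352,000 × 3.45% × 4/12 = £4,048.0000
May 1 – December 31, 2015: 8 months at 2.3% → £352,000 × 2.3% × 8/12 = £5,397.3333
Total = £9,445.3333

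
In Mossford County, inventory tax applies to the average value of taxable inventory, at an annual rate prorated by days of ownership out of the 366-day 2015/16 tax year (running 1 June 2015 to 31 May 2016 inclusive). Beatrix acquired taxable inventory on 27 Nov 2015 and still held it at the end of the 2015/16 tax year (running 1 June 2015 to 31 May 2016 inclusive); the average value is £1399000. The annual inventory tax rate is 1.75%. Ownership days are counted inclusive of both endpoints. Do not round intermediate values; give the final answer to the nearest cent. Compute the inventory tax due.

Days held (27 Nov 2015 – 31 May 2016): 187 out of 366
Tax = £1399000 × 1.75% × 187/366 = £12508.8183

£12508.82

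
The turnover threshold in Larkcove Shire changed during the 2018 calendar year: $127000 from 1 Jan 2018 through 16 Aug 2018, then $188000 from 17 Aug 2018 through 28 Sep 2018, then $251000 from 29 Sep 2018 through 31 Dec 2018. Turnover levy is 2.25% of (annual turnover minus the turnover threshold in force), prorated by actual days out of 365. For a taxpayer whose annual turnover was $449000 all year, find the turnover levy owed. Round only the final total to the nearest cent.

$6364.79

1 Jan – 16 Aug 2018: 228 days, exemption $127000 → ($449000 − $127000) × 2.25% × 228/365 = $4525.6438
17 Aug – 28 Sep 2018: 43 days, exemption $188000 → ($449000 − $188000) × 2.25% × 43/365 = $691.8288
29 Sep – 31 Dec 2018: 94 days, exemption $251000 → ($449000 − $251000) × 2.25% × 94/365 = $1147.3151
Total = $6364.7877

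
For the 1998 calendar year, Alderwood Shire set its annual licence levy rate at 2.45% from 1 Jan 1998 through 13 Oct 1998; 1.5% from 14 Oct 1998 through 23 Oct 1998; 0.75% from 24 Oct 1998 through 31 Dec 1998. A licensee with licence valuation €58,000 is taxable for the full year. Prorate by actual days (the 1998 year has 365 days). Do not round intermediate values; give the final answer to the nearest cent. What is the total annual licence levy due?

1 Jan – 13 Oct 1998: 286 days at 2.45% → €58,000 × 2.45% × 286/365 = €1,113.4411
14 Oct – 23 Oct 1998: 10 days at 1.5% → €58,000 × 1.5% × 10/365 = €23.8356
24 Oct – 31 Dec 1998: 69 days at 0.75% → €58,000 × 0.75% × 69/365 = €82.2329
Total = €1,219.5096

€1,219.51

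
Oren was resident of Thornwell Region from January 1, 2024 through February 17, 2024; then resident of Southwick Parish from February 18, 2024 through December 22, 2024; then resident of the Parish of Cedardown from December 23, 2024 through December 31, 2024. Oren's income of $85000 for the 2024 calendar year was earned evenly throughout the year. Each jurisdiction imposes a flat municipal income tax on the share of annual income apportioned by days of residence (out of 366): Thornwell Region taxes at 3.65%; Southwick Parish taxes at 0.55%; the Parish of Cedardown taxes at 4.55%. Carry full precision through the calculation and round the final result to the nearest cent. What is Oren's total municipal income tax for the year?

Thornwell Region, January 1 – February 17, 2024: 48 days → $85000 × 3.65% × 48/366 = $406.8852
Southwick Parish, February 18 – December 22, 2024: 309 days → $85000 × 0.55% × 309/366 = $394.6926
The Parish of Cedardown, December 23 – December 31, 2024: 9 days → $85000 × 4.55% × 9/366 = $95.1025
Total = $896.6803

$896.68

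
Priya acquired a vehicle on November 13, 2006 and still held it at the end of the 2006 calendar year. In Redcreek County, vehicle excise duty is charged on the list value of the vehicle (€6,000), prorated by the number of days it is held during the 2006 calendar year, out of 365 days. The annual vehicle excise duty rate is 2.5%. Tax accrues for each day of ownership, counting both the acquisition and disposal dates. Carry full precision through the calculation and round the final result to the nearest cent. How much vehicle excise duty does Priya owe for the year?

Days held (November 13 – December 31, 2006): 49 out of 365
Tax = €6,000 × 2.5% × 49/365 = €20.1370

€20.14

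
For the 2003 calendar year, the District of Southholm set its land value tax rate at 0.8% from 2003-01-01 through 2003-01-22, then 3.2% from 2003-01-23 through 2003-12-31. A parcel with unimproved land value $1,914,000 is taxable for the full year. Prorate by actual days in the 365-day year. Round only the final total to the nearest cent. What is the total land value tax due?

2003-01-01 to 2003-01-22: 22 days at 0.8% → $1,914,000 × 0.8% × 22/365 = $922.9151
2003-01-23 to 2003-12-31: 343 days at 3.2% → $1,914,000 × 3.2% × 343/365 = $57,556.3397
Total = $58,479.2548

$58,479.25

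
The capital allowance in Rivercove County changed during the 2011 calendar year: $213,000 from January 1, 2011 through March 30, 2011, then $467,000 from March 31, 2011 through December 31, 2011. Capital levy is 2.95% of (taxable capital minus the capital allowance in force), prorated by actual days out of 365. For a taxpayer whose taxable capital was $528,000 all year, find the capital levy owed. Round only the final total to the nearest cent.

January 1 – March 30, 2011: 89 days, exemption $213,000 → ($528,000 − $213,000) × 2.95% × 89/365 = $2,265.8425
March 31 – December 31, 2011: 276 days, exemption $467,000 → ($528,000 − $467,000) × 2.95% × 276/365 = $1,360.7178
Total = $3,626.5603

$3,626.56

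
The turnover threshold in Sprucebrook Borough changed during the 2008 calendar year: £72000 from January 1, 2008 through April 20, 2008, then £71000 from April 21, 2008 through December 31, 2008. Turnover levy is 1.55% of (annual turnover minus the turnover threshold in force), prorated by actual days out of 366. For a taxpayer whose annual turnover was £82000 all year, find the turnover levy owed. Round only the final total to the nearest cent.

January 1 – April 20, 2008: 111 days, exemption £72000 → (£82000 − £72000) × 1.55% × 111/366 = £47.0082
April 21 – December 31, 2008: 255 days, exemption £71000 → (£82000 − £71000) × 1.55% × 255/366 = £118.7910
Total = £165.7992

£165.80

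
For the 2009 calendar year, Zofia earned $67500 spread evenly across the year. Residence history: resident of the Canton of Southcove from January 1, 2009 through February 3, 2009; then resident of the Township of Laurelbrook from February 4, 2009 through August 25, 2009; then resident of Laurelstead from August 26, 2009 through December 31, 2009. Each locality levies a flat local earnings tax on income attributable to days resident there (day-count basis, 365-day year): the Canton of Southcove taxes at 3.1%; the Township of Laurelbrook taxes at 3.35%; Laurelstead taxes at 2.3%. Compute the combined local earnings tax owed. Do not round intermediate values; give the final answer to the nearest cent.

The Canton of Southcove, January 1 – February 3, 2009: 34 days → $67500 × 3.1% × 34/365 = $194.9178
The Township of Laurelbrook, February 4 – August 25, 2009: 203 days → $67500 × 3.35% × 203/365 = $1257.6267
Laurelstead, August 26 – December 31, 2009: 128 days → $67500 × 2.3% × 128/365 = $544.4384
Total = $1996.9829

$1996.98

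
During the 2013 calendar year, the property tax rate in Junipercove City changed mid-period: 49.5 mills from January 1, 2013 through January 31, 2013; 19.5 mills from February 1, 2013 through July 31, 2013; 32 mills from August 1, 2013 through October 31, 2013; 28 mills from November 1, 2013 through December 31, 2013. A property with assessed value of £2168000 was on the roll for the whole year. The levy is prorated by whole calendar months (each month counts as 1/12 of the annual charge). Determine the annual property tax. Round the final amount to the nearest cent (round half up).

£57542.33

January 1 – January 31, 2013: 1 month at 49.5 mills → £2168000 × 4.95% × 1/12 = £8943.0000
February 1 – July 31, 2013: 6 months at 19.5 mills → £2168000 × 1.95% × 6/12 = £21138.0000
August 1 – October 31, 2013: 3 months at 32 mills → £2168000 × 3.2% × 3/12 = £17344.0000
November 1 – December 31, 2013: 2 months at 28 mills → £2168000 × 2.8% × 2/12 = £10117.3333
Total = £57542.3333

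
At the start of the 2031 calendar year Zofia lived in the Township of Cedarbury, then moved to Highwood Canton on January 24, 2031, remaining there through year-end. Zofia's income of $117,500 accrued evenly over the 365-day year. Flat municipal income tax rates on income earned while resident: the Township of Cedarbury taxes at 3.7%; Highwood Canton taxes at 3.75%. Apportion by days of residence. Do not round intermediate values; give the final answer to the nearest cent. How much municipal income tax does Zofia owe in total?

$4,402.55

The Township of Cedarbury, January 1 – January 23, 2031: 23 days → $117,500 × 3.7% × 23/365 = $273.9521
Highwood Canton, January 24 – December 31, 2031: 342 days → $117,500 × 3.75% × 342/365 = $4,128.5959
Total = $4,402.5479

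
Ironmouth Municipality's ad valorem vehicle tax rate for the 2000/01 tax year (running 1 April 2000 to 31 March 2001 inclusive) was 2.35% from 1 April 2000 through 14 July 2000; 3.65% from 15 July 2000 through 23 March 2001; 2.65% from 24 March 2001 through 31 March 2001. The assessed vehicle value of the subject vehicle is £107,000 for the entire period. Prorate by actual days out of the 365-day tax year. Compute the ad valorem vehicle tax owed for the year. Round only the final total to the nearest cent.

1 April – 14 July 2000: 105 days at 2.35% → £107,000 × 2.35% × 105/365 = £723.3493
15 July 2000 – 23 March 2001: 252 days at 3.65% → £107,000 × 3.65% × 252/365 = £2,696.4000
24 March – 31 March 2001: 8 days at 2.65% → £107,000 × 2.65% × 8/365 = £62.1479
Total = £3,481.8973

£3,481.90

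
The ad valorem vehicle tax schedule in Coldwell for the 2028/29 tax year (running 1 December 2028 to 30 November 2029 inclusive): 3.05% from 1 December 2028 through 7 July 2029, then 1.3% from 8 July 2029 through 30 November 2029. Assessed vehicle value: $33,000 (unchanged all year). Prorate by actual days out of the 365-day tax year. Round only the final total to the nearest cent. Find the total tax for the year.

$775.50

1 December 2028 – 7 July 2029: 219 days at 3.05% → $33,000 × 3.05% × 219/365 = $603.9000
8 July – 30 November 2029: 146 days at 1.3% → $33,000 × 1.3% × 146/365 = $171.6000
Total = $775.5000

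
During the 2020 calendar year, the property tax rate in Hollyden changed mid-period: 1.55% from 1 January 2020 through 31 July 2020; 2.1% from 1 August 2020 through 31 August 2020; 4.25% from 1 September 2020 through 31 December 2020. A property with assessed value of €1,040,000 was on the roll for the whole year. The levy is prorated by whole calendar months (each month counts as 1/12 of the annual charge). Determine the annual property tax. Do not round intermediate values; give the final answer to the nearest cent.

1 January – 31 July 2020: 7 months at 1.55% → €1,040,000 × 1.55% × 7/12 = €9,403.3333
1 August – 31 August 2020: 1 month at 2.1% → €1,040,000 × 2.1% × 1/12 = €1,820.0000
1 September – 31 December 2020: 4 months at 4.25% → €1,040,000 × 4.25% × 4/12 = €14,733.3333
Total = €25,956.6667

€25,956.67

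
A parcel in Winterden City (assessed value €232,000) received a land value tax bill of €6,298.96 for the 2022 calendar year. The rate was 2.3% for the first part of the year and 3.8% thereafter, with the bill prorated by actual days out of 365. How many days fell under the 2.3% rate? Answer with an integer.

264 days

Let d = days at the first rate; then 365 − d days at the second rate.
€232,000 × [2.3%·d + 3.8%·(365−d)] / 365 = €6,298.96
Solving gives d = 264, so the new rate took effect on 22 September 2022.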